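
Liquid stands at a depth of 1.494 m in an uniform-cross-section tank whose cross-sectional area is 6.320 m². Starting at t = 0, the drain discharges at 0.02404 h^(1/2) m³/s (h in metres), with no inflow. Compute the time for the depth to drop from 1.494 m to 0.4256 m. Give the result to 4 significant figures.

Unsteady balance on liquid volume: A dh/dt = −0.02404 √h.
∫ h^(−1/2) dh = −(0.02404/A) ∫ dt, giving 2√h = 2√h₀ − (0.02404/A) t.
t = 2A(√h₀ − √h)/0.02404 = 2·6.320·(√1.494 − √0.4256)/0.02404
  = 12.6400 × (1.22229 − 0.652380) / 0.02404 = 299.655 s.

299.7 s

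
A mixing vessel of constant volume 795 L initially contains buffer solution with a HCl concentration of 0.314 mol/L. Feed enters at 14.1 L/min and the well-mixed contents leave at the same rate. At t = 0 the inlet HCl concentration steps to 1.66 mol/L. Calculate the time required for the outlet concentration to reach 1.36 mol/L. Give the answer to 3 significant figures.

84.6 min

Species balance on the tank: V dC/dt = Q(C_in − C), so τ = V/Q = 56.383 min.
C(t) = C_in + (C₀ − C_in) e^(−t/τ). Set C = 1.36 and solve for t:
e^(−t/τ) = (C − C_in)/(C₀ − C_in) = (1.36 − 1.66)/(0.314 − 1.66) = 0.22288
t = −τ ln(…) = 56.383 × 1.5011 = 84.637 min.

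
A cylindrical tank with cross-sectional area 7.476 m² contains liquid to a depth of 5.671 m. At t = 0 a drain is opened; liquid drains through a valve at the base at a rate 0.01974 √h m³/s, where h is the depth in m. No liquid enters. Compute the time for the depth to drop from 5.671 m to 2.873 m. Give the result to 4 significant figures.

519.9 s

A dh/dt = −Q_out = −0.01974 √h.
Separate and integrate: 2(√h − √h₀) = −(0.01974/A) t.
t = 2A(√h₀ − √h)/0.01974 = 2·7.476·(√5.671 − √2.873)/0.01974
  = 14.9520 × (2.38139 − 1.69499) / 0.01974 = 519.907 s.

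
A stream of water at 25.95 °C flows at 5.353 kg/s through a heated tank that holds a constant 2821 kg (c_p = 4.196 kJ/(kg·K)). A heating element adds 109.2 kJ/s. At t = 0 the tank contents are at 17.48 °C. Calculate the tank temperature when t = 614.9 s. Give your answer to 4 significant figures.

26.66 °C

Energy balance: M c_p dT/dt = ṁ c_p (T_in − T) + 109.2.
Rearrange: dT/dt = (T_ss − T)/τ with τ = M/ṁ = 526.994 s and T_ss = T_in + Q̇/(ṁ c_p) = 30.8117 °C.
T approaches T_ss exponentially: T(t) = T_ss + (T₀ − T_ss) e^(−t/τ).
T(614.9) = 30.8117 + (-13.3317)·e^(−614.9/526.994) = 30.8117 + (-13.3317)·0.311360 = 26.6608 °C.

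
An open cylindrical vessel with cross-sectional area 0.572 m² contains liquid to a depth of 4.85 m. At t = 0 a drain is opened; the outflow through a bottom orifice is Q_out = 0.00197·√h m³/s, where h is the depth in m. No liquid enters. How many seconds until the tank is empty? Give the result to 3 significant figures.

1280 s

A dh/dt = −Q_out = −0.00197 √h.
∫ h^(−1/2) dh = −(0.00197/A) ∫ dt, giving 2√h = 2√h₀ − (0.00197/A) t.
Tank is empty when √h = 0: t_empty = 2A√h₀/0.00197.
t_empty = 2·0.572·√4.85/0.00197 = 1.1440·2.2023/0.00197 = 1278.9 s.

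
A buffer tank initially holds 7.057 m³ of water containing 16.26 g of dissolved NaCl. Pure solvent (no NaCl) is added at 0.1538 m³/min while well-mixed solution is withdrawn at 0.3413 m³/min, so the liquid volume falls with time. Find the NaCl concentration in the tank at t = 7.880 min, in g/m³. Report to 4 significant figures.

1.900 g/m³

Total volume: dV/dt = Q_in − Q_out = -0.187500 m³/min, so V(t) = 7.057 − 0.187500 t and V(7.880) = 5.57950 m³.
Species balance (pure solvent in): dm/dt = −Q_out · m/V(t).
dm/m = −Q_out dt/(V₀ − 0.187500 t); integrating gives ln(m/m₀) = −(Q_out/(Q_in−Q_out)) ln(V/V₀).
m = m₀ (V₀/V)^(Q_out/(Q_in−Q_out)) = 16.26 × (7.057/5.57950)^(-1.82027) = 10.6025 g.
C = m/V = 10.6025/5.57950 = 1.90026 g/m³.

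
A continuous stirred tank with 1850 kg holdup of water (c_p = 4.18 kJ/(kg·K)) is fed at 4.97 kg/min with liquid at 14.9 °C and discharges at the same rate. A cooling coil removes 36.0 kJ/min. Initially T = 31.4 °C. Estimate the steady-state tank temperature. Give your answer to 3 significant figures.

M c_p dT/dt = ṁ c_p (T_in − T) − Q̇.
At steady state dT/dt = 0 ⇒ T_ss = T_in − Q̇/(ṁ c_p) = 14.9 − 36.0/(4.97·4.18) = 13.167 °C.

13.2 °C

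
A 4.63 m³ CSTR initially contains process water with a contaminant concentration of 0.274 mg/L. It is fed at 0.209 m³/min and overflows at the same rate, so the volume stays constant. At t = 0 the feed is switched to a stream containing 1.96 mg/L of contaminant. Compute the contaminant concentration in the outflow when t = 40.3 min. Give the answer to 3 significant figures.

Mass balance on the solute (V constant): V dC/dt = Q(C_in − C).
Time constant τ = V/Q = 4.63/0.209 = 22.153 min.
C approaches C_in exponentially: C(t) = C_in + (C₀ − C_in) e^(−t/τ).
C(40.3) = 1.96 + (0.274 − 1.96)·e^(−40.3/22.153) = 1.96 + (-1.6860)·0.16216 = 1.6866 mg/L.

1.69 mg/L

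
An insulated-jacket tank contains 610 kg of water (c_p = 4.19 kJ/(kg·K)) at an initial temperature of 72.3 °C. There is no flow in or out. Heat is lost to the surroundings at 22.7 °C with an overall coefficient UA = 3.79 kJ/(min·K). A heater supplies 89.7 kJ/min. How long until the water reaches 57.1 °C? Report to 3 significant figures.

Lumped-capacitance energy balance: M c_p dT/dt = UA(T_amb − T) + Q̇.
τ = M c_p/UA = 674.38 min; T_ss = T_amb + Q̇/UA = 22.7 + 89.7/3.79 = 46.368 °C.
T(t) = T_ss + (T₀ − T_ss)e^(−t/τ); set T = 57.1:
t = −τ ln[(T − T_ss)/(T₀ − T_ss)] = −674.38 · ln(0.41386) = 594.95 min.

595 min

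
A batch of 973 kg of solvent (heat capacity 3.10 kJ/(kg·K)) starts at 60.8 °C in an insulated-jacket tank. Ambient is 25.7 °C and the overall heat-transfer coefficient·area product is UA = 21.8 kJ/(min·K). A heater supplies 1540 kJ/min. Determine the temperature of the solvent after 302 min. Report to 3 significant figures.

Lumped-capacitance energy balance: M c_p dT/dt = UA(T_amb − T) + Q̇.
dT/dt = (T_ss − T)/τ with T_ss = T_amb + Q̇/UA = 25.7 + 1540/21.8 = 96.342 °C, τ = M c_p/UA = 973·3.10/21.8 = 138.36 min.
This is linear first-order; T(t) = T_ss + (T₀ − T_ss) e^(−t/τ).
T(302) = 96.342 + (-35.542)·0.11274 = 92.335 °C.

92.3 °C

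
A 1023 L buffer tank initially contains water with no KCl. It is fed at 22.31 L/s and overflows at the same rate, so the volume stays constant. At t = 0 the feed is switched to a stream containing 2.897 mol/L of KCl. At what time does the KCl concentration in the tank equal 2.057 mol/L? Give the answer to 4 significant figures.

56.77 s

Species balance: V dC/dt = Q(C_in − C) ⇒ τ = V/Q = 45.8539 s.
C(t) = C_in + (C₀ − C_in) e^(−t/τ). Set C = 2.057 and solve for t:
e^(−t/τ) = (C − C_in)/(C₀ − C_in) = (2.057 − 2.897)/(0 − 2.897) = 0.289955
t = −τ ln(…) = 45.8539 × 1.23803 = 56.7684 s.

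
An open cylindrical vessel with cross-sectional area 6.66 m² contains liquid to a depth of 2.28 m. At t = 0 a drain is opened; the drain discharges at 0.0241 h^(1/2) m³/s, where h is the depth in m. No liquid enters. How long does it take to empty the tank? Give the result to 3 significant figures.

835 s

With no inflow, A dh/dt = −0.0241 √h.
Separate and integrate: 2(√h − √h₀) = −(0.0241/A) t.
Tank is empty when √h = 0: t_empty = 2A√h₀/0.0241.
t_empty = 2·6.66·√2.28/0.0241 = 13.320·1.5100/0.0241 = 834.55 s.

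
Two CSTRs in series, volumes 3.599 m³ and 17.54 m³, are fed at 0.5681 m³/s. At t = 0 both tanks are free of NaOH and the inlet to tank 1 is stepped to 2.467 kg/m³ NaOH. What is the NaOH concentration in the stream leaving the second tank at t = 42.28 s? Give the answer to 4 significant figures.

1.679 kg/m³

Species balance on tank i: dCᵢ/dt = (Cᵢ₋₁ − Cᵢ)/τᵢ with τᵢ = Vᵢ/Q.
τ₁ = 3.599/0.5681 = 6.33515 s; τ₂ = 17.54/0.5681 = 30.8748 s.
Tank 1: C₁ = C_in(1 − e^(−t/τ₁)). Tank 2 (τ₁ ≠ τ₂): C₂ = C_in[1 − (τ₁ e^(−t/τ₁) − τ₂ e^(−t/τ₂))/(τ₁ − τ₂)].
At t = 42.28: e^(−t/τ₁) = 0.00126350, e^(−t/τ₂) = 0.254260.
C₂ = 2.467·[1 − (6.33515·0.00126350 − 30.8748·0.254260)/(-24.5397)] = 2.467·0.680427 = 1.67861 kg/m³.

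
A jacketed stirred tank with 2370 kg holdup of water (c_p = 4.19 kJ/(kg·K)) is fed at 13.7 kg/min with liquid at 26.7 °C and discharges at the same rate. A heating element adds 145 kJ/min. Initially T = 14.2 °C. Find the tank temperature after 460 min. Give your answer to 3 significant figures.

28.2 °C

M c_p dT/dt = ṁ c_p (T_in − T) + Q̇.
Rearrange: dT/dt = (T_ss − T)/τ with τ = M/ṁ = 172.99 min and T_ss = T_in + Q̇/(ṁ c_p) = 29.226 °C.
This is linear first-order; T(t) = T_ss + (T₀ − T_ss) e^(−t/τ).
T(460) = 29.226 + (-15.026)·e^(−460/172.99) = 29.226 + (-15.026)·0.070013 = 28.174 °C.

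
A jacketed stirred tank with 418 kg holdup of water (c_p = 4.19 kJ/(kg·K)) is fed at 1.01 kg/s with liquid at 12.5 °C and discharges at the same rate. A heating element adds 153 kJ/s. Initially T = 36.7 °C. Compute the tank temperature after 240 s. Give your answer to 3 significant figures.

42.0 °C

Energy balance: M c_p dT/dt = ṁ c_p (T_in − T) + 153.
τ = M/ṁ = 413.86 s; T_ss = T_in + Q̇/(ṁ c_p) = 12.5 + 153/(1.01·4.19) = 48.654 °C.
This is linear first-order; T(t) = T_ss + (T₀ − T_ss) e^(−t/τ).
T(240) = 48.654 + (-11.954)·e^(−240/413.86) = 48.654 + (-11.954)·0.55995 = 41.960 °C.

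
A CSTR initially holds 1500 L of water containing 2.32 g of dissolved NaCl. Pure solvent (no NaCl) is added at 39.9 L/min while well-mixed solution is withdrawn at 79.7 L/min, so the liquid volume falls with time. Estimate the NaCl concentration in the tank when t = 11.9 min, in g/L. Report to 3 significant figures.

Total volume: dV/dt = Q_in − Q_out = -39.800 L/min, so V(t) = 1500 − 39.800 t and V(11.9) = 1026.4 L.
No NaCl enters, so dm/dt = −Q_out · (m/V).
Separate: dm/m = −Q_out dt/V(t) ⇒ ln(m/m₀) = −(Q_out/(Q_in−Q_out)) ln(V/V₀).
m = m₀ (V₀/V)^(Q_out/(Q_in−Q_out)) = 2.32 × (1500/1026.4)^(-2.0025) = 1.0852 g.
C = m/V = 1.0852/1026.4 = 0.0010573 g/L.

0.00106 g/L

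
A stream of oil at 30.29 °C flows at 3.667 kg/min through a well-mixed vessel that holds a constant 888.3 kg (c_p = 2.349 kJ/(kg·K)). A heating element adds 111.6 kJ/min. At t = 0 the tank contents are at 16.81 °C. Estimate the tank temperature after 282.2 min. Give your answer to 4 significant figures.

M c_p dT/dt = ṁ c_p (T_in − T) + Q̇.
τ = M/ṁ = 242.242 min; T_ss = T_in + Q̇/(ṁ c_p) = 30.29 + 111.6/(3.667·2.349) = 43.2460 °C.
This is linear first-order; T(t) = T_ss + (T₀ − T_ss) e^(−t/τ).
T(282.2) = 43.2460 + (-26.4360)·e^(−282.2/242.242) = 43.2460 + (-26.4360)·0.311937 = 34.9996 °C.

35.00 °C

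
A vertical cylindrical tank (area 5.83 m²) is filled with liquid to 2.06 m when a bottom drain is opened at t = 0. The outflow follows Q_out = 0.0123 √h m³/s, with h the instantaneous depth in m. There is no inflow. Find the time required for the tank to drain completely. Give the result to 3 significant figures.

1360 s

A dh/dt = −Q_out = −0.0123 √h.
This is separable: 2 d(√h)/dt = −0.0123/A, so √h = √h₀ − (0.0123/(2A)) t.
Set h = 0: 2√h₀ = (0.0123/A) t_empty ⇒ t_empty = 2A√h₀/0.0123.
t_empty = 2·5.83·√2.06/0.0123 = 11.660·1.4353/0.0123 = 1360.6 s.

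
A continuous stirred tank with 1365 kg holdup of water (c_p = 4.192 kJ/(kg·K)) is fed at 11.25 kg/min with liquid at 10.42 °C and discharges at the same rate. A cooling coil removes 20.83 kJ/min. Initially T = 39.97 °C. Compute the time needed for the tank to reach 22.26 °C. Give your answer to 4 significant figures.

First-law balance (no shaft work): M c_p dT/dt = ṁ c_p (T_in − T) − 20.83.
τ = M/ṁ = 121.333 min; T_ss = T_in − Q̇/(ṁ c_p) = 9.97831 °C.
T(t) = T_ss + (T₀ − T_ss) e^(−t/τ). Set T = 22.26:
e^(−t/τ) = (22.26 − 9.97831)/(39.97 − 9.97831) = 0.409503
t = −121.333 · ln(0.409503) = 108.328 min.

108.3 min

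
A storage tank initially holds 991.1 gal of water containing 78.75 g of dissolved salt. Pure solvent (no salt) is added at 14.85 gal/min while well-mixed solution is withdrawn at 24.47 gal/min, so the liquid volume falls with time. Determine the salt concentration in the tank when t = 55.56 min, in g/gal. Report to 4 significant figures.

Let m(t) be the amount of salt. Volume: V(t) = V₀ + (Q_in − Q_out) t = 991.1 − 9.62000 t; V(55.56) = 456.613 gal.
Solute balance: dm/dt = 0 − Q_out C = −Q_out m/V(t).
Separate: dm/m = −Q_out dt/V(t) ⇒ ln(m/m₀) = −(Q_out/(Q_in−Q_out)) ln(V/V₀).
m = m₀ (V₀/V)^(Q_out/(Q_in−Q_out)) = 78.75 × (991.1/456.613)^(-2.54366) = 10.9681 g.
C = m/V = 10.9681/456.613 = 0.0240206 g/gal.

0.02402 g/gal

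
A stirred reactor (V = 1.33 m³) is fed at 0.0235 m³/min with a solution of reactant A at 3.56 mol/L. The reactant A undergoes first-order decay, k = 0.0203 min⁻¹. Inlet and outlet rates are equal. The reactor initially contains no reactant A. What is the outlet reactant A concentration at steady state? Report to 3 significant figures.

1.66 mol/L

Species balance: V dC/dt = Q C_in − Q C − k V C.
At steady state: 0 = Q C_in − (Q + kV) C_ss, so C_ss = Q C_in/(Q + kV).
C_ss = 0.0235·3.56/(0.0235 + 0.0203·1.33) = 0.083660/0.050499 = 1.6567 mol/L.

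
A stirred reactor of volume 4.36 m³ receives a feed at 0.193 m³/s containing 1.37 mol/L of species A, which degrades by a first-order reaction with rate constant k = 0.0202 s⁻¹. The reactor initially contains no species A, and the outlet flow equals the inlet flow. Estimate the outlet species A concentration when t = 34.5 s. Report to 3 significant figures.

V dC/dt = Q(C_in − C) − k V C.
This is linear with rate a = Q/V + k = 0.064466 s⁻¹.
C_ss = Q C_in/(Q + kV) = 0.94072 mol/L; C(t) = C_ss + (C₀ − C_ss) e^(−a t).
C(34.5) = 0.94072 + (-0.94072)·e^(−0.064466·34.5) = 0.94072 + (-0.94072)·0.10817 = 0.83896 mol/L.

0.839 mol/L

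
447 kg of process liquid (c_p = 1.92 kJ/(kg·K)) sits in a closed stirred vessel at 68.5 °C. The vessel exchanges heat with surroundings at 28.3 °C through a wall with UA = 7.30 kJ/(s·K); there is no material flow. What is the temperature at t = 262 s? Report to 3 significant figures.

32.6 °C

Unsteady energy balance on the tank contents: M c_p dT/dt = −UA(T − T_amb).
dT/dt = (T_ss − T)/τ with T_ss = T_amb = 28.300 °C, τ = M c_p/UA = 447·1.92/7.30 = 117.57 s.
Integrating: T(t) = T_ss + (T₀ − T_ss) e^(−t/τ).
T(262) = 28.300 + (40.200)·0.10769 = 32.629 °C.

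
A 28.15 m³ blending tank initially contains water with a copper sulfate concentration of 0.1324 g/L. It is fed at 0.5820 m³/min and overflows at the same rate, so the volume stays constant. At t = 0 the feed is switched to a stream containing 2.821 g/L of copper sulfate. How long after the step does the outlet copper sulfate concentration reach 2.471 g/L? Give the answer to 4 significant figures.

98.61 min

Species balance on the tank: V dC/dt = Q(C_in − C), so τ = V/Q = 48.3677 min.
C(t) = C_in + (C₀ − C_in) e^(−t/τ). Set C = 2.471 and solve for t:
e^(−t/τ) = (C − C_in)/(C₀ − C_in) = (2.471 − 2.821)/(0.1324 − 2.821) = 0.130179
t = −τ ln(…) = 48.3677 × 2.03884 = 98.6141 min.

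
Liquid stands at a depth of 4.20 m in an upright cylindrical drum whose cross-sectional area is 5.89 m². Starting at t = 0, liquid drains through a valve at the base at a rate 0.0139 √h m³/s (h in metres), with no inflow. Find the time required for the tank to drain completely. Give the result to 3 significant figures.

1740 s

With no inflow, A dh/dt = −0.0139 √h.
∫ h^(−1/2) dh = −(0.0139/A) ∫ dt, giving 2√h = 2√h₀ − (0.0139/A) t.
Set h = 0: 2√h₀ = (0.0139/A) t_empty ⇒ t_empty = 2A√h₀/0.0139.
t_empty = 2·5.89·√4.20/0.0139 = 11.780·2.0494/0.0139 = 1736.8 s.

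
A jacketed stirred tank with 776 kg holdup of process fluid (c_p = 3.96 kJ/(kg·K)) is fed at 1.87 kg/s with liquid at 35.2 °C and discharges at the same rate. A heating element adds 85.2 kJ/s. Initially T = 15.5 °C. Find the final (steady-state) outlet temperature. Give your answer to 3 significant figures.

46.7 °C

M c_p dT/dt = ṁ c_p (T_in − T) + Q̇.
At steady state dT/dt = 0 ⇒ T_ss = T_in + Q̇/(ṁ c_p) = 35.2 + 85.2/(1.87·3.96) = 46.705 °C.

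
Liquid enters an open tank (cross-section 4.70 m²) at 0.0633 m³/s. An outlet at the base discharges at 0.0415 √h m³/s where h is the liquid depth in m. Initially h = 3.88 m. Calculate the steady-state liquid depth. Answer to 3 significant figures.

Level balance: A dh/dt = 0.0633 − 0.0415 √h. Setting dh/dt = 0:
Q_in = 0.0415 √h_ss ⇒ √h_ss = 0.0633/0.0415 = 1.5253.
h_ss = 1.5253² = 2.3265 m. (Since h₀ = 3.88 m > h_ss, the level will fall toward this value.)

2.33 m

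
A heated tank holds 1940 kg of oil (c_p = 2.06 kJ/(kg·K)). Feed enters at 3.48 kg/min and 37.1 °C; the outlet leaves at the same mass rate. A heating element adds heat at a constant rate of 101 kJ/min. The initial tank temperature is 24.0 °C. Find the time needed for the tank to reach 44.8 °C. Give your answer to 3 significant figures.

807 min

M c_p dT/dt = ṁ c_p (T_in − T) + Q̇.
τ = M/ṁ = 557.47 min; T_ss = T_in + Q̇/(ṁ c_p) = 51.189 °C.
T(t) = T_ss + (T₀ − T_ss) e^(−t/τ). Set T = 44.8:
e^(−t/τ) = (44.8 − 51.189)/(24.0 − 51.189) = 0.23498
t = −557.47 · ln(0.23498) = 807.36 min.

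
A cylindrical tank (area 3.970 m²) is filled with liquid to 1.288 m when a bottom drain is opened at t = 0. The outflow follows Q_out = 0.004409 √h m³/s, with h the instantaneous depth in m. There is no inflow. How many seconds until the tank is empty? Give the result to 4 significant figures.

With no inflow, A dh/dt = −0.004409 √h.
This is separable: 2 d(√h)/dt = −0.004409/A, so √h = √h₀ − (0.004409/(2A)) t.
Set h = 0: 2√h₀ = (0.004409/A) t_empty ⇒ t_empty = 2A√h₀/0.004409.
t_empty = 2·3.970·√1.288/0.004409 = 7.94000·1.13490/0.004409 = 2043.80 s.

2044 s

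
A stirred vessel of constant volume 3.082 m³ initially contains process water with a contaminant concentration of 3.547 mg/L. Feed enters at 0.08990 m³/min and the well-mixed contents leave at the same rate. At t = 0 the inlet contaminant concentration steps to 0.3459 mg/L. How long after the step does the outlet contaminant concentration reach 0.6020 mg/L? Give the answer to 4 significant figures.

86.59 min

Species balance: V dC/dt = Q(C_in − C) ⇒ τ = V/Q = 34.2825 min.
C(t) = C_in + (C₀ − C_in) e^(−t/τ). Set C = 0.6020 and solve for t:
e^(−t/τ) = (C − C_in)/(C₀ − C_in) = (0.6020 − 0.3459)/(3.547 − 0.3459) = 0.0800037
t = −τ ln(…) = 34.2825 × 2.52568 = 86.5868 min.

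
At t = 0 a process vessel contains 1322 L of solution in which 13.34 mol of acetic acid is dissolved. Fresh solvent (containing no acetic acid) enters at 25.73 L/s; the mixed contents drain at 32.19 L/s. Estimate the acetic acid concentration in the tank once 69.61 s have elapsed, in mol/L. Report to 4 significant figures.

Let m(t) be the amount of acetic acid. Volume: V(t) = V₀ + (Q_in − Q_out) t = 1322 − 6.46000 t; V(69.61) = 872.319 L.
No acetic acid enters, so dm/dt = −Q_out · (m/V).
Separate: dm/m = −Q_out dt/V(t) ⇒ ln(m/m₀) = −(Q_out/(Q_in−Q_out)) ln(V/V₀).
m = m₀ (V₀/V)^(Q_out/(Q_in−Q_out)) = 13.34 × (1322/872.319)^(-4.98297) = 1.68055 mol.
C = m/V = 1.68055/872.319 = 0.00192653 mol/L.

0.001927 mol/L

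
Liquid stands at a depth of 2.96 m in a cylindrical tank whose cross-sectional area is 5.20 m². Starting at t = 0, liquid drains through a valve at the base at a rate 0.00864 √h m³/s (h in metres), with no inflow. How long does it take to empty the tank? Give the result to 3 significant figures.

2070 s

A dh/dt = −Q_out = −0.00864 √h.
This is separable: 2 d(√h)/dt = −0.00864/A, so √h = √h₀ − (0.00864/(2A)) t.
Tank is empty when √h = 0: t_empty = 2A√h₀/0.00864.
t_empty = 2·5.20·√2.96/0.00864 = 10.400·1.7205/0.00864 = 2070.9 s.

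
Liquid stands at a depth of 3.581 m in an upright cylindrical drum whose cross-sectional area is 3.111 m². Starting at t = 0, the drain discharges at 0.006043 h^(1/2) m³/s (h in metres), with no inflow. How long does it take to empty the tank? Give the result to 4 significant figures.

With no inflow, A dh/dt = −0.006043 √h.
∫ h^(−1/2) dh = −(0.006043/A) ∫ dt, giving 2√h = 2√h₀ − (0.006043/A) t.
Set h = 0: 2√h₀ = (0.006043/A) t_empty ⇒ t_empty = 2A√h₀/0.006043.
t_empty = 2·3.111·√3.581/0.006043 = 6.22200·1.89235/0.006043 = 1948.41 s.

1948 s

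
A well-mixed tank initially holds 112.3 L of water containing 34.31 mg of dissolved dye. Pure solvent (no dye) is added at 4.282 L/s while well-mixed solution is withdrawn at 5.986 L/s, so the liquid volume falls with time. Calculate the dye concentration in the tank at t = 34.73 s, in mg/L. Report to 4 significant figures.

Total volume: dV/dt = Q_in − Q_out = -1.70400 L/s, so V(t) = 112.3 − 1.70400 t and V(34.73) = 53.1201 L.
No dye enters, so dm/dt = −Q_out · (m/V).
Separate: dm/m = −Q_out dt/V(t) ⇒ ln(m/m₀) = −(Q_out/(Q_in−Q_out)) ln(V/V₀).
m = m₀ (V₀/V)^(Q_out/(Q_in−Q_out)) = 34.31 × (112.3/53.1201)^(-3.51291) = 2.47343 mg.
C = m/V = 2.47343/53.1201 = 0.0465630 mg/L.

0.04656 mg/L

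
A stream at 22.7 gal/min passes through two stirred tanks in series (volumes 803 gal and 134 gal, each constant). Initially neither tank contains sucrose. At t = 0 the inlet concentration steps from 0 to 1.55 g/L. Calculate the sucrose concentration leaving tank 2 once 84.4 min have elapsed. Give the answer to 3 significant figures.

Each tank obeys Vᵢ dCᵢ/dt = Q(Cᵢ₋₁ − Cᵢ), so τᵢ = Vᵢ/Q.
τ₁ = 803/22.7 = 35.374 min; τ₂ = 134/22.7 = 5.9031 min.
Solving the cascade with C₁(0)=C₂(0)=0 gives C₂(t) = C_in[1 − (τ₁ e^(−t/τ₁) − τ₂ e^(−t/τ₂))/(τ₁ − τ₂)].
At t = 84.4: e^(−t/τ₁) = 0.092006, e^(−t/τ₂) = 6.1748e-07.
C₂ = 1.55·[1 − (35.374·0.092006 − 5.9031·6.1748e-07)/(29.471)] = 1.55·0.88957 = 1.3788 g/L.

1.38 g/L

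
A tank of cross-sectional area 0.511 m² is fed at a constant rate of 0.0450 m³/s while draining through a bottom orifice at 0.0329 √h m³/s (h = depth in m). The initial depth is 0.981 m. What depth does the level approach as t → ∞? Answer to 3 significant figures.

Level balance: A dh/dt = 0.0450 − 0.0329 √h. Setting dh/dt = 0:
Q_in = 0.0329 √h_ss ⇒ √h_ss = 0.0450/0.0329 = 1.3678.
h_ss = 1.3678² = 1.8708 m. (Since h₀ = 0.981 m < h_ss, the level will rise toward this value.)

1.87 m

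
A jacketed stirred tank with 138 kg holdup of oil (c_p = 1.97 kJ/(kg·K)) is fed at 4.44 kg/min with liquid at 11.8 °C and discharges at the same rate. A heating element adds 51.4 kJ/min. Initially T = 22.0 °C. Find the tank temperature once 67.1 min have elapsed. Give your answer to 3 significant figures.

18.2 °C

Energy balance: M c_p dT/dt = ṁ c_p (T_in − T) + 51.4.
τ = M/ṁ = 31.081 min; T_ss = T_in + Q̇/(ṁ c_p) = 11.8 + 51.4/(4.44·1.97) = 17.676 °C.
Integrating: T(t) = T_ss + (T₀ − T_ss) e^(−t/τ).
T(67.1) = 17.676 + (4.3236)·e^(−67.1/31.081) = 17.676 + (4.3236)·0.11546 = 18.176 °C.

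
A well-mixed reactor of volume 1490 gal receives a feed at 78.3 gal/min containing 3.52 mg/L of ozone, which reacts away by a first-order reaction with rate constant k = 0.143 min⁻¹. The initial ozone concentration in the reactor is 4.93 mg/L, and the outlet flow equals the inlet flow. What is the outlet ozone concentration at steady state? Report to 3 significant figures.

Species balance: V dC/dt = Q C_in − Q C − k V C.
At steady state: 0 = Q C_in − (Q + kV) C_ss, so C_ss = Q C_in/(Q + kV).
C_ss = 78.3·3.52/(78.3 + 0.143·1490) = 275.62/291.37 = 0.94593 mg/L.

0.946 mg/L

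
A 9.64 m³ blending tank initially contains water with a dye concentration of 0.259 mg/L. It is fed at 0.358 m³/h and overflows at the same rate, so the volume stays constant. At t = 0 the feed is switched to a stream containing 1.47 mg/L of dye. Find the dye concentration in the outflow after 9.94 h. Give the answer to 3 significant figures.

Accumulation = in − out for the solute gives V dC/dt = Q(C_in − C).
Rewrite as dC/dt + C/τ = C_in/τ, τ = V/Q = 26.927 h.
Solution: C(t) = C_in + (C₀ − C_in) e^(−t/τ).
C(9.94) = 1.47 + (0.259 − 1.47)·e^(−9.94/26.927) = 1.47 + (-1.2110)·0.69133 = 0.63280 mg/L.

0.633 mg/L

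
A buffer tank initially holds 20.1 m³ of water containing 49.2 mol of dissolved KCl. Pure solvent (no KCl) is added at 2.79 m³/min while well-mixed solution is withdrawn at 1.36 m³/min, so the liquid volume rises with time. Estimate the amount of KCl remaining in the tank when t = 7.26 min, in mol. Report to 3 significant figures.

33.1 mol

Let m(t) be the amount of KCl. Volume: V(t) = V₀ + (Q_in − Q_out) t = 20.1 + 1.4300 t; V(7.26) = 30.482 m³.
No KCl enters, so dm/dt = −Q_out · (m/V).
dm/m = −Q_out dt/(V₀ + 1.4300 t); integrating gives ln(m/m₀) = −(Q_out/(Q_in−Q_out)) ln(V/V₀).
m = m₀ (V₀/V)^(Q_out/(Q_in−Q_out)) = 49.2 × (20.1/30.482)^(0.95105) = 33.111 mol.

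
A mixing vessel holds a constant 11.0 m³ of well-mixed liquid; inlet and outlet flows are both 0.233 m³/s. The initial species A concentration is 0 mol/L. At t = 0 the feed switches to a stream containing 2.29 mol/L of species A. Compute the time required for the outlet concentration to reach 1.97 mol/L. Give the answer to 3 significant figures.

92.9 s

Transient balance on the dissolved component: V dC/dt = Q(C_in − C), so τ = V/Q = 47.210 s.
C(t) = C_in + (C₀ − C_in) e^(−t/τ). Set C = 1.97 and solve for t:
e^(−t/τ) = (C − C_in)/(C₀ − C_in) = (1.97 − 2.29)/(0 − 2.29) = 0.13974
t = −τ ln(…) = 47.210 × 1.9680 = 92.909 s.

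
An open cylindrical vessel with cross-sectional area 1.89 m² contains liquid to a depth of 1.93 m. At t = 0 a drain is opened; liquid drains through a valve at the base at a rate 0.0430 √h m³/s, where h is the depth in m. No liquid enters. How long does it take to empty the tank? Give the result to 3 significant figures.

Volume balance on the tank: A dh/dt = −0.0430 √h.
Separate and integrate: 2(√h − √h₀) = −(0.0430/A) t.
Set h = 0: 2√h₀ = (0.0430/A) t_empty ⇒ t_empty = 2A√h₀/0.0430.
t_empty = 2·1.89·√1.93/0.0430 = 3.7800·1.3892/0.0430 = 122.12 s.

122 s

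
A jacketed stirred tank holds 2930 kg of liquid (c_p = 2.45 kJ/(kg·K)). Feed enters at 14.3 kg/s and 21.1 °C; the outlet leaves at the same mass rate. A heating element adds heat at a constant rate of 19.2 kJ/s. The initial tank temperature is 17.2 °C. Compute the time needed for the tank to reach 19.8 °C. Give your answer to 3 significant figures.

M c_p dT/dt = ṁ c_p (T_in − T) + Q̇.
τ = M/ṁ = 204.90 s; T_ss = T_in + Q̇/(ṁ c_p) = 21.648 °C.
T(t) = T_ss + (T₀ − T_ss) e^(−t/τ). Set T = 19.8:
e^(−t/τ) = (19.8 − 21.648)/(17.2 − 21.648) = 0.41547
t = −204.90 · ln(0.41547) = 179.97 s.

180 s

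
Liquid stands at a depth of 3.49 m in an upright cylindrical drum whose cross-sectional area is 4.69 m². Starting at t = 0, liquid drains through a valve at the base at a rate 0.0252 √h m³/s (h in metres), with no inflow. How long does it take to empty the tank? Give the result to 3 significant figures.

695 s

A dh/dt = −Q_out = −0.0252 √h.
Separate and integrate: 2(√h − √h₀) = −(0.0252/A) t.
Set h = 0: 2√h₀ = (0.0252/A) t_empty ⇒ t_empty = 2A√h₀/0.0252.
t_empty = 2·4.69·√3.49/0.0252 = 9.3800·1.8682/0.0252 = 695.37 s.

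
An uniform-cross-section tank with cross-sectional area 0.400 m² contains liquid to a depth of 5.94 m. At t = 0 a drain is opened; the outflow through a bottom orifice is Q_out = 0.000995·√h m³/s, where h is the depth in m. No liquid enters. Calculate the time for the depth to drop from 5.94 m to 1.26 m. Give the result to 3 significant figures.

Accumulation of liquid (constant cross-section A): A dh/dt = −0.000995 √h.
∫ h^(−1/2) dh = −(0.000995/A) ∫ dt, giving 2√h = 2√h₀ − (0.000995/A) t.
t = 2A(√h₀ − √h)/0.000995 = 2·0.400·(√5.94 − √1.26)/0.000995
  = 0.80000 × (2.4372 − 1.1225) / 0.000995 = 1057.1 s.

1060 s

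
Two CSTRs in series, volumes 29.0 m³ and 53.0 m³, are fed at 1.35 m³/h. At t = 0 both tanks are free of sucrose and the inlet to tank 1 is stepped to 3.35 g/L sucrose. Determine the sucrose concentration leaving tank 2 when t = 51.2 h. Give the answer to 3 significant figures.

1.72 g/L

Time constants: τᵢ = Vᵢ/Q for each well-mixed tank.
τ₁ = 29.0/1.35 = 21.481 h; τ₂ = 53.0/1.35 = 39.259 h.
Solving the cascade with C₁(0)=C₂(0)=0 gives C₂(t) = C_in[1 − (τ₁ e^(−t/τ₁) − τ₂ e^(−t/τ₂))/(τ₁ − τ₂)].
At t = 51.2: e^(−t/τ₁) = 0.092232, e^(−t/τ₂) = 0.27140.
C₂ = 3.35·[1 − (21.481·0.092232 − 39.259·0.27140)/(-17.778)] = 3.35·0.51210 = 1.7155 g/L.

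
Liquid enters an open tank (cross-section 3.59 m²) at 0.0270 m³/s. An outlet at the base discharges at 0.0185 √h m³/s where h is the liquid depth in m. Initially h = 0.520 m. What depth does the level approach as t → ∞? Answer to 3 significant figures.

A dh/dt = Q_in − 0.0185 √h. Steady state requires inflow = outflow:
Q_in = 0.0185 √h_ss ⇒ √h_ss = 0.0270/0.0185 = 1.4595.
h_ss = 1.4595² = 2.1300 m. (Since h₀ = 0.520 m < h_ss, the level will rise toward this value.)

2.13 m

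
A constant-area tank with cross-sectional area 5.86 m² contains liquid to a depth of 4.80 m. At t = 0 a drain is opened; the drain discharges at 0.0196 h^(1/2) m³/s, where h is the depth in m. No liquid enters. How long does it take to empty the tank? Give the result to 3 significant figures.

1310 s

Accumulation of liquid (constant cross-section A): A dh/dt = −0.0196 √h.
Separate and integrate: 2(√h − √h₀) = −(0.0196/A) t.
Tank is empty when √h = 0: t_empty = 2A√h₀/0.0196.
t_empty = 2·5.86·√4.80/0.0196 = 11.720·2.1909/0.0196 = 1310.1 s.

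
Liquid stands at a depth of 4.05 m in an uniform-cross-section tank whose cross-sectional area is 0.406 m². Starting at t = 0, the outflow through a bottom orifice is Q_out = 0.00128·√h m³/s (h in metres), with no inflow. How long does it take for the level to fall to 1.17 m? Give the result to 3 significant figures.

Accumulation of liquid (constant cross-section A): A dh/dt = −0.00128 √h.
This is separable: 2 d(√h)/dt = −0.00128/A, so √h = √h₀ − (0.00128/(2A)) t.
t = 2A(√h₀ − √h)/0.00128 = 2·0.406·(√4.05 − √1.17)/0.00128
  = 0.81200 × (2.0125 − 1.0817) / 0.00128 = 590.47 s.

590 s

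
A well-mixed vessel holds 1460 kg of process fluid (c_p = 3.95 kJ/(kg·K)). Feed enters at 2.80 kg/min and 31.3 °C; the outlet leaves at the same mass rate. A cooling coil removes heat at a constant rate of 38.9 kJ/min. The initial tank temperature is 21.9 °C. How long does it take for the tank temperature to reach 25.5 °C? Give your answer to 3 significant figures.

494 min

M c_p dT/dt = ṁ c_p (T_in − T) − Q̇.
τ = M/ṁ = 521.43 min; T_ss = T_in − Q̇/(ṁ c_p) = 27.783 °C.
T(t) = T_ss + (T₀ − T_ss) e^(−t/τ). Set T = 25.5:
e^(−t/τ) = (25.5 − 27.783)/(21.9 − 27.783) = 0.38805
t = −521.43 · ln(0.38805) = 493.60 min.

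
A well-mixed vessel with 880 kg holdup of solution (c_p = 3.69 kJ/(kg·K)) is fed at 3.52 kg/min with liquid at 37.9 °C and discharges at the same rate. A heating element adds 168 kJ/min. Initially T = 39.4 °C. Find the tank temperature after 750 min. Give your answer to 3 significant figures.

50.3 °C

Heat balance on the well-mixed liquid: M c_p dT/dt = ṁ c_p (T_in − T) + 168.
Rearrange: dT/dt = (T_ss − T)/τ with τ = M/ṁ = 250.00 min and T_ss = T_in + Q̇/(ṁ c_p) = 50.834 °C.
T approaches T_ss exponentially: T(t) = T_ss + (T₀ − T_ss) e^(−t/τ).
T(750) = 50.834 + (-11.434)·e^(−750/250.00) = 50.834 + (-11.434)·0.049787 = 50.265 °C.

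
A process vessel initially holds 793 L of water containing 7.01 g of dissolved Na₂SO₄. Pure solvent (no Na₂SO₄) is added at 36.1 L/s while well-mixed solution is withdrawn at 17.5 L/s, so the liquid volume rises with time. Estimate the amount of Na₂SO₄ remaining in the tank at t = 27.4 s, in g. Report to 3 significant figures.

Total volume: dV/dt = Q_in − Q_out = 18.600 L/s, so V(t) = 793 + 18.600 t and V(27.4) = 1302.6 L.
Solute balance: dm/dt = 0 − Q_out C = −Q_out m/V(t).
Separate: dm/m = −Q_out dt/V(t) ⇒ ln(m/m₀) = −(Q_out/(Q_in−Q_out)) ln(V/V₀).
m = m₀ (V₀/V)^(Q_out/(Q_in−Q_out)) = 7.01 × (793/1302.6)^(0.94086) = 4.3946 g.

4.39 g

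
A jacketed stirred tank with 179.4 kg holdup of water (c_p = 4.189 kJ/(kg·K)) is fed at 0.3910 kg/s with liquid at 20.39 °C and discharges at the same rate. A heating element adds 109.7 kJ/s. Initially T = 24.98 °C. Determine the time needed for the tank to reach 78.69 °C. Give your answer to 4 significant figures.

M c_p dT/dt = ṁ c_p (T_in − T) + Q̇.
τ = M/ṁ = 458.824 s; T_ss = T_in + Q̇/(ṁ c_p) = 87.3660 °C.
T(t) = T_ss + (T₀ − T_ss) e^(−t/τ). Set T = 78.69:
e^(−t/τ) = (78.69 − 87.3660)/(24.98 − 87.3660) = 0.139070
t = −458.824 · ln(0.139070) = 905.156 s.

905.2 s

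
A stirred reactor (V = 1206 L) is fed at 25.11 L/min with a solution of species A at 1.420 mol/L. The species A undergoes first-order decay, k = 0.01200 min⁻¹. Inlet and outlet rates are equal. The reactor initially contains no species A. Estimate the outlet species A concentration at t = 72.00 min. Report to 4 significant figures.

0.8160 mol/L

Accumulation = in − out − consumed: V dC/dt = Q C_in − Q C − k V C.
dC/dt = (Q/V) C_in − (Q/V + k) C; effective rate a = Q/V + k = 0.0208209 + 0.01200 = 0.0328209 min⁻¹.
C_ss = Q C_in/(Q + kV) = 0.900819 mol/L; C(t) = C_ss + (C₀ − C_ss) e^(−a t).
C(72.00) = 0.900819 + (-0.900819)·e^(−0.0328209·72.00) = 0.900819 + (-0.900819)·0.0941276 = 0.816027 mol/L.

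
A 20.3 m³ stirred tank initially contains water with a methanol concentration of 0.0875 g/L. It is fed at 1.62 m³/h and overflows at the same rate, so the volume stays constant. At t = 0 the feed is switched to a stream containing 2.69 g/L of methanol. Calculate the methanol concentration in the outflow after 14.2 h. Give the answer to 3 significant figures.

Accumulation = in − out for the solute gives V dC/dt = Q(C_in − C).
Time constant τ = V/Q = 20.3/1.62 = 12.531 h.
C approaches C_in exponentially: C(t) = C_in + (C₀ − C_in) e^(−t/τ).
C(14.2) = 2.69 + (0.0875 − 2.69)·e^(−14.2/12.531) = 2.69 + (-2.6025)·0.32200 = 1.8520 g/L.

1.85 g/L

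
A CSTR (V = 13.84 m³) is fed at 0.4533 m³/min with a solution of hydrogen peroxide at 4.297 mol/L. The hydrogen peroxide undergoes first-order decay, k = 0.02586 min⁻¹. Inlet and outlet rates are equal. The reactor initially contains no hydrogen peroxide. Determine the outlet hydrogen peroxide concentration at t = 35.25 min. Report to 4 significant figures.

V dC/dt = Q(C_in − C) − k V C.
dC/dt = (Q/V) C_in − (Q/V + k) C; effective rate a = Q/V + k = 0.0327529 + 0.02586 = 0.0586129 min⁻¹.
C_ss = Q C_in/(Q + kV) = 2.40116 mol/L; C(t) = C_ss + (C₀ − C_ss) e^(−a t).
C(35.25) = 2.40116 + (-2.40116)·e^(−0.0586129·35.25) = 2.40116 + (-2.40116)·0.126678 = 2.09699 mol/L.

2.097 mol/L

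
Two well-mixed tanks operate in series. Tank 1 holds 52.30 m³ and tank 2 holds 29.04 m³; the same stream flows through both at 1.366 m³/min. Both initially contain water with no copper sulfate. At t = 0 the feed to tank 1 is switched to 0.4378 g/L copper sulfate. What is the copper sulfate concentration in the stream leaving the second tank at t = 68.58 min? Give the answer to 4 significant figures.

0.2954 g/L

Each tank obeys Vᵢ dCᵢ/dt = Q(Cᵢ₋₁ − Cᵢ), so τᵢ = Vᵢ/Q.
τ₁ = 52.30/1.366 = 38.2870 min; τ₂ = 29.04/1.366 = 21.2592 min.
Tank 1: C₁ = C_in(1 − e^(−t/τ₁)). Tank 2 (τ₁ ≠ τ₂): C₂ = C_in[1 − (τ₁ e^(−t/τ₁) − τ₂ e^(−t/τ₂))/(τ₁ − τ₂)].
At t = 68.58: e^(−t/τ₁) = 0.166758, e^(−t/τ₂) = 0.0397198.
C₂ = 0.4378·[1 − (38.2870·0.166758 − 21.2592·0.0397198)/(17.0278)] = 0.4378·0.674635 = 0.295355 g/L.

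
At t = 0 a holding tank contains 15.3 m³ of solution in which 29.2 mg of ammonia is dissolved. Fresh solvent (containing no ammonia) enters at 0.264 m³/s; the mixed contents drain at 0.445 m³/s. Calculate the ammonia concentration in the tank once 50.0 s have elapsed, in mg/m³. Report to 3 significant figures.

0.517 mg/m³

Let m(t) be the amount of ammonia. Volume: V(t) = V₀ + (Q_in − Q_out) t = 15.3 − 0.18100 t; V(50.0) = 6.2500 m³.
No ammonia enters, so dm/dt = −Q_out · (m/V).
Separate: dm/m = −Q_out dt/V(t) ⇒ ln(m/m₀) = −(Q_out/(Q_in−Q_out)) ln(V/V₀).
m = m₀ (V₀/V)^(Q_out/(Q_in−Q_out)) = 29.2 × (15.3/6.2500)^(-2.4586) = 3.2320 mg.
C = m/V = 3.2320/6.2500 = 0.51711 mg/m³.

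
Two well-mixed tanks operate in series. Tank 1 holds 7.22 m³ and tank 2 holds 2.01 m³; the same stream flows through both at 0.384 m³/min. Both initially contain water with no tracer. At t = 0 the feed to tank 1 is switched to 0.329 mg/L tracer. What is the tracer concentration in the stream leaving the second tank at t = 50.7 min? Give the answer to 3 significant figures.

Each tank obeys Vᵢ dCᵢ/dt = Q(Cᵢ₋₁ − Cᵢ), so τᵢ = Vᵢ/Q.
τ₁ = 7.22/0.384 = 18.802 min; τ₂ = 2.01/0.384 = 5.2344 min.
Tank 1: C₁ = C_in(1 − e^(−t/τ₁)). Tank 2 (τ₁ ≠ τ₂): C₂ = C_in[1 − (τ₁ e^(−t/τ₁) − τ₂ e^(−t/τ₂))/(τ₁ − τ₂)].
At t = 50.7: e^(−t/τ₁) = 0.067440, e^(−t/τ₂) = 6.2149e-05.
C₂ = 0.329·[1 − (18.802·0.067440 − 5.2344·6.2149e-05)/(13.568)] = 0.329·0.90657 = 0.29826 mg/L.

0.298 mg/L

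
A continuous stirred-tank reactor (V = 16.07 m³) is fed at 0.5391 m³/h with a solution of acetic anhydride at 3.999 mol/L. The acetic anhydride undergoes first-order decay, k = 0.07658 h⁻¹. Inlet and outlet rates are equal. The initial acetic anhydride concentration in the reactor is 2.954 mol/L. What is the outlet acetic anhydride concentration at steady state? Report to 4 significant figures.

V dC/dt = Q(C_in − C) − k V C.
At steady state: 0 = Q C_in − (Q + kV) C_ss, so C_ss = Q C_in/(Q + kV).
C_ss = 0.5391·3.999/(0.5391 + 0.07658·16.07) = 2.15586/1.76974 = 1.21818 mol/L.

1.218 mol/L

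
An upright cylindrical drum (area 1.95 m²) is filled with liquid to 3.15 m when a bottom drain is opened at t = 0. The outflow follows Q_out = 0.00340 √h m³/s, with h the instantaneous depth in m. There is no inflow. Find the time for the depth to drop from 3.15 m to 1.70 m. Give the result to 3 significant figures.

540 s

A dh/dt = −Q_out = −0.00340 √h.
Separate and integrate: 2(√h − √h₀) = −(0.00340/A) t.
t = 2A(√h₀ − √h)/0.00340 = 2·1.95·(√3.15 − √1.70)/0.00340
  = 3.9000 × (1.7748 − 1.3038) / 0.00340 = 540.25 s.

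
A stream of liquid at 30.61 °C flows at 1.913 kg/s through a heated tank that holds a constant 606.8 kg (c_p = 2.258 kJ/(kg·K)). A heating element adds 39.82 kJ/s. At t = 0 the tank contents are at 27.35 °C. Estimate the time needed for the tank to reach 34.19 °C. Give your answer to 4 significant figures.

252.0 s

M c_p dT/dt = ṁ c_p (T_in − T) + Q̇.
τ = M/ṁ = 317.198 s; T_ss = T_in + Q̇/(ṁ c_p) = 39.8285 °C.
T(t) = T_ss + (T₀ − T_ss) e^(−t/τ). Set T = 34.19:
e^(−t/τ) = (34.19 − 39.8285)/(27.35 − 39.8285) = 0.451859
t = −317.198 · ln(0.451859) = 251.977 s.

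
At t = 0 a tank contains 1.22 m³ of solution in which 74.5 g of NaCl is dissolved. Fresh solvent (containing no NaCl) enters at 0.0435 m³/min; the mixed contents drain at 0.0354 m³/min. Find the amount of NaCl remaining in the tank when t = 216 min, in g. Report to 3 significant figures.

Total volume: dV/dt = Q_in − Q_out = 0.0081000 m³/min, so V(t) = 1.22 + 0.0081000 t and V(216) = 2.9696 m³.
Species balance (pure solvent in): dm/dt = −Q_out · m/V(t).
dm/m = −Q_out dt/(V₀ + 0.0081000 t); integrating gives ln(m/m₀) = −(Q_out/(Q_in−Q_out)) ln(V/V₀).
m = m₀ (V₀/V)^(Q_out/(Q_in−Q_out)) = 74.5 × (1.22/2.9696)^(4.3704) = 1.5266 g.

1.53 g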